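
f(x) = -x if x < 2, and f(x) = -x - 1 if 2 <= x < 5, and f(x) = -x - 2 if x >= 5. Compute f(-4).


-4 satisfies x < 2
f(-4) = 4

4


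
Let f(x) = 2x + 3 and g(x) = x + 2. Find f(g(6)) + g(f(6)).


f(g(6)) = 19
g(f(6)) = 17
Sum = 36

36


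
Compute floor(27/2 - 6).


27/2 = 13.5
13.5 - 6 = 7.5
floor(7.5) = 7

7


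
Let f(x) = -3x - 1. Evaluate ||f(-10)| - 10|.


f(-10) = 29
|29| = 29
|29 - 10| = 19

19


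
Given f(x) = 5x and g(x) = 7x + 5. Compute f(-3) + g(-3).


f(-3) = -15
g(-3) = -16
Sum = -31

-31


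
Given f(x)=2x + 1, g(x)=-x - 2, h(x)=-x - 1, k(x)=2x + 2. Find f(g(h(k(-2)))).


k(-2) = -2
h(-2) = 1
g(1) = -3
f(-3) = -5

-5


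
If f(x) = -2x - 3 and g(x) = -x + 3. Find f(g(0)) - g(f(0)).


f(g(0)) = -9
g(f(0)) = 6
Difference = -15

-15


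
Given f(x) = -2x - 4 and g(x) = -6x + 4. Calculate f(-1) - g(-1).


f(-1) = -2
g(-1) = 10
Difference = -12

-12


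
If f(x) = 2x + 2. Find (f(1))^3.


f(1) = 4
(4)^3 = 64

64


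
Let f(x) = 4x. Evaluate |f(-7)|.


28


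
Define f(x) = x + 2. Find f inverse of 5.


Solve x + 2 = 5
x = (5 - 2) / 1 = 3

3


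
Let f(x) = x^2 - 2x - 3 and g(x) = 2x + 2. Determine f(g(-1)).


-3


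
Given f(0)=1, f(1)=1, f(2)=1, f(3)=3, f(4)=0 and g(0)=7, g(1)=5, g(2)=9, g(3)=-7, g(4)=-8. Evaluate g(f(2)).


5


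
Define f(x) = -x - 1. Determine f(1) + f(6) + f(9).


f(1) = -2
f(6) = -7
f(9) = -10
Sum = -19

-19


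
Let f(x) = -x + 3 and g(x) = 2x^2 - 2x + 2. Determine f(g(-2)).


g(-2) = 14
f(14) = -11

-11


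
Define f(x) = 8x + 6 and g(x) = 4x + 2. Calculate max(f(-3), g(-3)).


f(-3) = -18
g(-3) = -10
max = -10

-10


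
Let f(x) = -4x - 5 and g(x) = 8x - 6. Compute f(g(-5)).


g(-5) = -46
f(-46) = 179

179


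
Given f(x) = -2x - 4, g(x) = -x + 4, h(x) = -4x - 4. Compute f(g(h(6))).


h(6) = -28
g(-28) = 32
f(32) = -68

-68


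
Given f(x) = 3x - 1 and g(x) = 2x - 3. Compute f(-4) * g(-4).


f(-4) = -13
g(-4) = -11
Product = 143

143


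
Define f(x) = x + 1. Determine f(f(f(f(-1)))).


f(-1) = 0
f(0) = 1
f(1) = 2
f(2) = 3

3


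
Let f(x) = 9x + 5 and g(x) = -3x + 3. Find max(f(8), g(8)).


f(8) = 77
g(8) = -21
max = 77

77


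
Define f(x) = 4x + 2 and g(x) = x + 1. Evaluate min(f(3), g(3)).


f(3) = 14
g(3) = 4
min = 4

4


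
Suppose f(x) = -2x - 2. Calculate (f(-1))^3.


f(-1) = 0
(0)^3 = 0

0


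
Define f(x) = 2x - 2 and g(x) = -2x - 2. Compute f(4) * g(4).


f(4) = 6
g(4) = -10
Product = -60

-60


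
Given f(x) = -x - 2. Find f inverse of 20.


-22


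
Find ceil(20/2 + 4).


20/2 = 10
10 + 4 = 14
ceil(14) = 14

14


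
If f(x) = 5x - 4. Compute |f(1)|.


f(1) = 1
|1| = 1

1


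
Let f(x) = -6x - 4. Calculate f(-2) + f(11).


f(-2) = 8
f(11) = -70
Sum = -62

-62


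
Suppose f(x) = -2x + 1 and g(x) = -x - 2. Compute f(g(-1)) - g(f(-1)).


8


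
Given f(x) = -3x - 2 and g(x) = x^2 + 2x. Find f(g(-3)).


g(-3) = 3
f(3) = -11

-11


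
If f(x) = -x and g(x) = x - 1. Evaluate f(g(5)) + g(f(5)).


f(g(5)) = -4
g(f(5)) = -6
Sum = -10

-10


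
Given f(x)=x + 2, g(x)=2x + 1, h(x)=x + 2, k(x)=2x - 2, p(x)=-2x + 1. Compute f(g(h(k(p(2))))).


p(2) = -3
k(-3) = -8
h(-8) = -6
g(-6) = -11
f(-11) = -9

-9


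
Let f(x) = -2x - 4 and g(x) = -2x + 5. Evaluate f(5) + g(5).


f(5) = -14
g(5) = -5
Sum = -19

-19


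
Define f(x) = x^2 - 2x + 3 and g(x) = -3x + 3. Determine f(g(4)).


102


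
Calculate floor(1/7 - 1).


1/7 = 0.1429
0.1429 - 1 = -0.8571
floor(-0.8571) = -1

-1


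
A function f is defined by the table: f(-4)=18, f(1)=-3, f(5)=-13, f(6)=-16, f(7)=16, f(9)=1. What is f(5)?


-13


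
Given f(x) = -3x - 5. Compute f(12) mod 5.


f(12) = -41
-41 mod 5 = 4

4


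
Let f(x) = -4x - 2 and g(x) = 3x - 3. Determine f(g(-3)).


g(-3) = -12
f(-12) = 46

46


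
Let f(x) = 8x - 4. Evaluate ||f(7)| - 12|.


f(7) = 52
|52| = 52
|52 - 12| = 40

40


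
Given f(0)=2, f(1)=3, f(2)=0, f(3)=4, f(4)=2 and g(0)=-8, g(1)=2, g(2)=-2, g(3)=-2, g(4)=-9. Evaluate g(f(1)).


f(1) = 3
g(3) = -2

-2


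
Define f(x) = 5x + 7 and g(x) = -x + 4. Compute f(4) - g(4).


27


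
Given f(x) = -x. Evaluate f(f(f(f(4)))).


4


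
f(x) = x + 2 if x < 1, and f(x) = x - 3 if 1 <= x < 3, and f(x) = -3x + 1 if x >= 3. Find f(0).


0 satisfies x < 1
f(0) = 2

2


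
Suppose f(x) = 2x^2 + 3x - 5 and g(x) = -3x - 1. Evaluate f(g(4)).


g(4) = -13
f(-13) = 2*(-13)^2 + 3*(-13) - 5 = 294

294


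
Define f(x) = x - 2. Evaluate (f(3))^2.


f(3) = 1
(1)^2 = 1

1


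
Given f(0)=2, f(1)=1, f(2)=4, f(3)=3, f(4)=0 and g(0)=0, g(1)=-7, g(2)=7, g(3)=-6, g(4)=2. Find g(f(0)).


f(0) = 2
g(2) = 7

7


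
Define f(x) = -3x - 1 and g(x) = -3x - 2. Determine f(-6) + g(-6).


f(-6) = 17
g(-6) = 16
Sum = 33

33


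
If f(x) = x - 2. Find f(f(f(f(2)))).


-6


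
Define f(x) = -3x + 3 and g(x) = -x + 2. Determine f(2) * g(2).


f(2) = -3
g(2) = 0
Product = 0

0


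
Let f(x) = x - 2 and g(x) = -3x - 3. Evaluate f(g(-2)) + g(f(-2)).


f(g(-2)) = 1
g(f(-2)) = 9
Sum = 10

10


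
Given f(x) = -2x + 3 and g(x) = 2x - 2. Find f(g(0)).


g(0) = -2
f(-2) = 7

7


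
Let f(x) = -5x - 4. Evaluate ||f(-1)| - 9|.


f(-1) = 1
|1| = 1
|1 - 9| = 8

8


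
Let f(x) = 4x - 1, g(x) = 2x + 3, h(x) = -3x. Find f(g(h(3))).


h(3) = -9
g(-9) = -15
f(-15) = -61

-61


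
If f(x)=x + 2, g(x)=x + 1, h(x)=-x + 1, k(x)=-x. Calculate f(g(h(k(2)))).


k(2) = -2
h(-2) = 3
g(3) = 4
f(4) = 6

6


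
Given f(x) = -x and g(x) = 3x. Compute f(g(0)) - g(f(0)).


f(g(0)) = 0
g(f(0)) = 0
Difference = 0

0


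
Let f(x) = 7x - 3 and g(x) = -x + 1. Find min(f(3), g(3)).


-2


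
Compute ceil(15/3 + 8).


15/3 = 5
5 + 8 = 13
ceil(13) = 13

13


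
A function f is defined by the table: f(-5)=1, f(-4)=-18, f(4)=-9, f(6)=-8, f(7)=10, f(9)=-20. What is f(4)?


Reading from the table at x = 4

-9


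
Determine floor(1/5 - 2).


1/5 = 0.2
0.2 - 2 = -1.8
floor(-1.8) = -2

-2


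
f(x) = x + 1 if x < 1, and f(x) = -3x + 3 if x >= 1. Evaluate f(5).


5 satisfies x >= 1
f(5) = -12

-12


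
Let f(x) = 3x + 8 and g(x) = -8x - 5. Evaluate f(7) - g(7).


f(7) = 29
g(7) = -61
Difference = 90

90


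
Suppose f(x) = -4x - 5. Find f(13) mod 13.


f(13) = -57
-57 mod 13 = 8

8


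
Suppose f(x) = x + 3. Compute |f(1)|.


f(1) = 4
|4| = 4

4


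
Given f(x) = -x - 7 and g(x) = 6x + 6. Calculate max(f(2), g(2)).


f(2) = -9
g(2) = 18
max = 18

18


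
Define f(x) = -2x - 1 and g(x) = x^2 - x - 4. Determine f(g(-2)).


g(-2) = 2
f(2) = -5

-5


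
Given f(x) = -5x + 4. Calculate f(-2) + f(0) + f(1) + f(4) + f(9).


f(-2) = 14
f(0) = 4
f(1) = -1
f(4) = -16
f(9) = -41
Sum = -40

-40


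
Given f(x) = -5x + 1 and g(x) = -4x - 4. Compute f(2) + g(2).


f(2) = -9
g(2) = -12
Sum = -21

-21


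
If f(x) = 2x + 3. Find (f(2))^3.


f(2) = 7
(7)^3 = 343

343


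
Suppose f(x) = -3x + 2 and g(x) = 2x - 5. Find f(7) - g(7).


-28


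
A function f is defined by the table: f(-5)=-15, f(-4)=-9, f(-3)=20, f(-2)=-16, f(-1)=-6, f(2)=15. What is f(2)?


Reading from the table at x = 2

15


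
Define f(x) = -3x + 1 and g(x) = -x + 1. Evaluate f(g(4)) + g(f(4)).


f(g(4)) = 10
g(f(4)) = 12
Sum = 22

22


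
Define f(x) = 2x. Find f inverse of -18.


Solve 2x = -18
x = (-18) / 2 = -9

-9


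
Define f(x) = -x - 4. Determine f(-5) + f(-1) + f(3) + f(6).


f(-5) = 1
f(-1) = -3
f(3) = -7
f(6) = -10
Sum = -19

-19


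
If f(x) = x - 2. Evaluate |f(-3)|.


f(-3) = -5
|-5| = 5

5


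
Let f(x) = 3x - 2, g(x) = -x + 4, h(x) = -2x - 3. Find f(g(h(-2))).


h(-2) = 1
g(1) = 3
f(3) = 7

7


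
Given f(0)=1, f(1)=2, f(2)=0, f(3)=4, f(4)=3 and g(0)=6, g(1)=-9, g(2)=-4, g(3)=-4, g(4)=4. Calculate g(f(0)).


f(0) = 1
g(1) = -9

-9


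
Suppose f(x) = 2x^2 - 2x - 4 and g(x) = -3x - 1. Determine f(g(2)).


g(2) = -7
f(-7) = 2*(-7)^2 - 2*(-7) - 4 = 108

108


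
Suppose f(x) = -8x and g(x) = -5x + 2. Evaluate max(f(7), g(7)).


-33


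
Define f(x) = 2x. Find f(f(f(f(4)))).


f(4) = 8
f(8) = 16
f(16) = 32
f(32) = 64

64


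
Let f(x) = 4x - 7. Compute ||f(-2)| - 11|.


f(-2) = -15
|-15| = 15
|15 - 11| = 4

4


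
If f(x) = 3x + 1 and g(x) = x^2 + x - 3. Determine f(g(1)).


g(1) = -1
f(-1) = -2

-2


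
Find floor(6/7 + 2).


6/7 = 0.8571
0.8571 + 2 = 2.8571
floor(2.8571) = 2

2


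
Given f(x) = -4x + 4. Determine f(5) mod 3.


2


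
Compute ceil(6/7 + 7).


8


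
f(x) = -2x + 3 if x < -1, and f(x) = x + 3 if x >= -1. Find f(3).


3 satisfies x >= -1
f(3) = 6

6


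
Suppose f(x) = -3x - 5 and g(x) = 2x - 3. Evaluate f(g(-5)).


34


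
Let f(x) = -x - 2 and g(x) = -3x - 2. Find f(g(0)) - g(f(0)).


f(g(0)) = 0
g(f(0)) = 4
Difference = -4

-4


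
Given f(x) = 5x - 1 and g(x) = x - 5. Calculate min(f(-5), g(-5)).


f(-5) = -26
g(-5) = -10
min = -26

-26


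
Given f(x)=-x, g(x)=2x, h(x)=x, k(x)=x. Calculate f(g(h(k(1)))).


-2


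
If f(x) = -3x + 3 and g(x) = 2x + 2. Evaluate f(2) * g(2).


-18


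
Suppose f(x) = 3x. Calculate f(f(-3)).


f(-3) = -9
f(-9) = -27

-27


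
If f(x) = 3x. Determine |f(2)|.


f(2) = 6
|6| = 6

6


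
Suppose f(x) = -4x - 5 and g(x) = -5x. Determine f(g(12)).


g(12) = -60
f(-60) = 235

235


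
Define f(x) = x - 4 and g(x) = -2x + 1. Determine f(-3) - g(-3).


-14


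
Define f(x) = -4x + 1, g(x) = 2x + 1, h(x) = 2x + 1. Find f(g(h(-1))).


h(-1) = -1
g(-1) = -1
f(-1) = 5

5


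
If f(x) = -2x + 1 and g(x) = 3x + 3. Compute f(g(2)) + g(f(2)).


f(g(2)) = -17
g(f(2)) = -6
Sum = -23

-23


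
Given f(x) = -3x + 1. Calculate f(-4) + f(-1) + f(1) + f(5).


f(-4) = 13
f(-1) = 4
f(1) = -2
f(5) = -14
Sum = 1

1


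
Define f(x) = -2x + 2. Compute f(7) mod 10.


f(7) = -12
-12 mod 10 = 8

8


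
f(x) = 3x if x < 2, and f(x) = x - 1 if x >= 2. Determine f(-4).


-4 satisfies x < 2
f(-4) = -12

-12


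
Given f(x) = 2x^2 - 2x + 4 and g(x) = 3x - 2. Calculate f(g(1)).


g(1) = 1
f(1) = 2*(1)^2 - 2*(1) + 4 = 4

4


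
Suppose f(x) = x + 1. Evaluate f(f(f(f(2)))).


f(2) = 3
f(3) = 4
f(4) = 5
f(5) = 6

6


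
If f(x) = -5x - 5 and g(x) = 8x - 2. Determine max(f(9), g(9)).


f(9) = -50
g(9) = 70
max = 70

70


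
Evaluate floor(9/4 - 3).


9/4 = 2.25
2.25 - 3 = -0.75
floor(-0.75) = -1

-1


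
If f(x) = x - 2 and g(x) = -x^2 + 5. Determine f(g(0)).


g(0) = 5
f(5) = 3

3


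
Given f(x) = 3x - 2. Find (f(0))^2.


f(0) = -2
(-2)^2 = 4

4


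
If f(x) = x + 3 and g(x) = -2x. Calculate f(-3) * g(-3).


f(-3) = 0
g(-3) = 6
Product = 0

0


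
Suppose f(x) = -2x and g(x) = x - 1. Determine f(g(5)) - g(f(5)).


3


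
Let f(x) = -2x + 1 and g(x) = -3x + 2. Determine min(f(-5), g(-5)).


f(-5) = 11
g(-5) = 17
min = 11

11


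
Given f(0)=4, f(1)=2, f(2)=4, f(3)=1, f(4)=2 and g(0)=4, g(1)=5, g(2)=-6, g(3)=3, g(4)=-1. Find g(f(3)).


f(3) = 1
g(1) = 5

5


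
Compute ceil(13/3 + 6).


13/3 = 4.3333
4.3333 + 6 = 10.3333
ceil(10.3333) = 11

11


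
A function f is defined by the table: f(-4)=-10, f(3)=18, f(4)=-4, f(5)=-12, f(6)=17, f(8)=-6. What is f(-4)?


Reading from the table at x = -4

-10


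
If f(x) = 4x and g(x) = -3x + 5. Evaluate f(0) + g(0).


f(0) = 0
g(0) = 5
Sum = 5

5


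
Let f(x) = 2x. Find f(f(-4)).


f(-4) = -8
f(-8) = -16

-16


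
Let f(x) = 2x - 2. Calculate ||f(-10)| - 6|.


f(-10) = -22
|-22| = 22
|22 - 6| = 16

16


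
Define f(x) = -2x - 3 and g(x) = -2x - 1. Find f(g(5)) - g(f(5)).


f(g(5)) = 19
g(f(5)) = 25
Difference = -6

-6


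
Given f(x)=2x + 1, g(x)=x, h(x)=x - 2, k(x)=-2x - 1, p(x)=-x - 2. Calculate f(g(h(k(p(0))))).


p(0) = -2
k(-2) = 3
h(3) = 1
g(1) = 1
f(1) = 3

3


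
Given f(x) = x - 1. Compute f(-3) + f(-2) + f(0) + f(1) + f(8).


f(-3) = -4
f(-2) = -3
f(0) = -1
f(1) = 0
f(8) = 7
Sum = -1

-1


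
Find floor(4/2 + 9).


4/2 = 2
2 + 9 = 11
floor(11) = 11

11


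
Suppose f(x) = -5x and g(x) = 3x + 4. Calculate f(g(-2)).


g(-2) = -2
f(-2) = 10

10


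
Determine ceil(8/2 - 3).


8/2 = 4
4 - 3 = 1
ceil(1) = 1

1


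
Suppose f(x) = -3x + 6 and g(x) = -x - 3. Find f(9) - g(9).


f(9) = -21
g(9) = -12
Difference = -9

-9


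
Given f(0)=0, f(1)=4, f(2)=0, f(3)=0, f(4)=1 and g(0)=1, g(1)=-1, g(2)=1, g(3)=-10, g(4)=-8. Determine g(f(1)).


-8


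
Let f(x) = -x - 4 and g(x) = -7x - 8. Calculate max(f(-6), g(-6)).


f(-6) = 2
g(-6) = 34
max = 34

34


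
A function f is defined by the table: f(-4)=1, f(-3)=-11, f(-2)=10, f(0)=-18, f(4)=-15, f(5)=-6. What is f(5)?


-6


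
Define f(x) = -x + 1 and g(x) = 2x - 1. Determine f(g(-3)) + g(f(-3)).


f(g(-3)) = 8
g(f(-3)) = 7
Sum = 15

15


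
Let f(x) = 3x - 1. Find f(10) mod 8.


f(10) = 29
29 mod 8 = 5

5


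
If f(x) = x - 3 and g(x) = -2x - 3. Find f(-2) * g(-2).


f(-2) = -5
g(-2) = 1
Product = -5

-5


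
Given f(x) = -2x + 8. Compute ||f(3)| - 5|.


3


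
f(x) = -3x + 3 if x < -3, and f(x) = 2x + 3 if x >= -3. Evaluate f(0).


0 satisfies x >= -3
f(0) = 3

3


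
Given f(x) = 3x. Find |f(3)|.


f(3) = 9
|9| = 9

9


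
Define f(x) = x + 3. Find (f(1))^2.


f(1) = 4
(4)^2 = 16

16


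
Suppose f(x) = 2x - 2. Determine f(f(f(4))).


f(4) = 6
f(6) = 10
f(10) = 18

18


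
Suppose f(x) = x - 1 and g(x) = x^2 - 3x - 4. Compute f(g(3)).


-5


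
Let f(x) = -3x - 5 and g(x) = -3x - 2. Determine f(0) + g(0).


f(0) = -5
g(0) = -2
Sum = -7

-7


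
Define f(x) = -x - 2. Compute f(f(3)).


3


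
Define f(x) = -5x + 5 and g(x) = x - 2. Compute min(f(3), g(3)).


-10


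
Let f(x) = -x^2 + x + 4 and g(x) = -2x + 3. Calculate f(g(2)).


g(2) = -1
f(-1) = (-1)*(-1)^2 + 1*(-1) + 4 = 2

2


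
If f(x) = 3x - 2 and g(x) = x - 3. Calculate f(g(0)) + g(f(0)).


f(g(0)) = -11
g(f(0)) = -5
Sum = -16

-16


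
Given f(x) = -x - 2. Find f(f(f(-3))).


1


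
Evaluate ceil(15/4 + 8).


15/4 = 3.75
3.75 + 8 = 11.75
ceil(11.75) = 12

12


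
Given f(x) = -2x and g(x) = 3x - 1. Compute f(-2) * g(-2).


-28


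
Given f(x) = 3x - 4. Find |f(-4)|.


f(-4) = -16
|-16| = 16

16


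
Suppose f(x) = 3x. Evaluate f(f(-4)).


f(-4) = -12
f(-12) = -36

-36


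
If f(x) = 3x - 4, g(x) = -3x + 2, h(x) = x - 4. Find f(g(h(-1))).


h(-1) = -5
g(-5) = 17
f(17) = 47

47


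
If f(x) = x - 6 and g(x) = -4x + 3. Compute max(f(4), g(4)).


-2


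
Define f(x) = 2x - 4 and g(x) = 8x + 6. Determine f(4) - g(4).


-34


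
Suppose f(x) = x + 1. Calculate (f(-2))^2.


1


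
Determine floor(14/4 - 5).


14/4 = 3.5
3.5 - 5 = -1.5
floor(-1.5) = -2

-2


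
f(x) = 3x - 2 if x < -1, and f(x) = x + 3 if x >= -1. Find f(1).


1 satisfies x >= -1
f(1) = 4

4


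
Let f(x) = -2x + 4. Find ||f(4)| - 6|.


f(4) = -4
|-4| = 4
|4 - 6| = 2

2


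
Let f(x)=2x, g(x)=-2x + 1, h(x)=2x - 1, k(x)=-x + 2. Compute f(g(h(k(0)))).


k(0) = 2
h(2) = 3
g(3) = -5
f(-5) = -10

-10


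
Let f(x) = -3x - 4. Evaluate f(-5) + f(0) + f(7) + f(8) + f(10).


f(-5) = 11
f(0) = -4
f(7) = -25
f(8) = -28
f(10) = -34
Sum = -80

-80


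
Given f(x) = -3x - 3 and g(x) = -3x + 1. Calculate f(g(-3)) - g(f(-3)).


f(g(-3)) = -33
g(f(-3)) = -17
Difference = -16

-16


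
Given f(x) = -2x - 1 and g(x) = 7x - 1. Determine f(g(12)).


-167


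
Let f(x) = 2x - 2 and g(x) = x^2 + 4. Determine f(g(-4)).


38


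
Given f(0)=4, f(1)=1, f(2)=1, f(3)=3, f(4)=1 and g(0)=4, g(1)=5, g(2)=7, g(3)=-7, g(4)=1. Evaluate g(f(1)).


f(1) = 1
g(1) = 5

5


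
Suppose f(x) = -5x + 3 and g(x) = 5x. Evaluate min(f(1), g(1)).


f(1) = -2
g(1) = 5
min = -2

-2


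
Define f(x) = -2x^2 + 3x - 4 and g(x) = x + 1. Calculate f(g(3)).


g(3) = 4
f(4) = (-2)*(4)^2 + 3*(4) - 4 = -24

-24


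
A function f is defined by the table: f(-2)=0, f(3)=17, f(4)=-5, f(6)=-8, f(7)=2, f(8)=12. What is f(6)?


-8


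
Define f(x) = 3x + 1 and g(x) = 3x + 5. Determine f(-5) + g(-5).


f(-5) = -14
g(-5) = -10
Sum = -24

-24


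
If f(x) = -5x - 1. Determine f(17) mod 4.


f(17) = -86
-86 mod 4 = 2

2


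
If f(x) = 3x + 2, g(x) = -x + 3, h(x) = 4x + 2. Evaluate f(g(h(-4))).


h(-4) = -14
g(-14) = 17
f(17) = 53

53


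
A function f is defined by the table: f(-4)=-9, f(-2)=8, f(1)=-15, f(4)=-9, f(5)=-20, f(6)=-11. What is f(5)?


Reading from the table at x = 5

-20


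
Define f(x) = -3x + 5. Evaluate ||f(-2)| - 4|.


f(-2) = 11
|11| = 11
|11 - 4| = 7

7


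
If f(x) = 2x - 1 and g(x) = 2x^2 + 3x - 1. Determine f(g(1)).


g(1) = 4
f(4) = 7

7


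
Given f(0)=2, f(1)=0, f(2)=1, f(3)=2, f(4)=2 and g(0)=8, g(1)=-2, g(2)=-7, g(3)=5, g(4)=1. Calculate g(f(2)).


f(2) = 1
g(1) = -2

-2


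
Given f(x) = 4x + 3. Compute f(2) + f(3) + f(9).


f(2) = 11
f(3) = 15
f(9) = 39
Sum = 65

65


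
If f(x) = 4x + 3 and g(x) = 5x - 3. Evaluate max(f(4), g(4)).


f(4) = 19
g(4) = 17
max = 19

19


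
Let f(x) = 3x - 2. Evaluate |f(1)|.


f(1) = 1
|1| = 1

1


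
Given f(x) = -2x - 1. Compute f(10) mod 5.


f(10) = -21
-21 mod 5 = 4

4


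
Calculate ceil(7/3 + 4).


7/3 = 2.3333
2.3333 + 4 = 6.3333
ceil(6.3333) = 7

7


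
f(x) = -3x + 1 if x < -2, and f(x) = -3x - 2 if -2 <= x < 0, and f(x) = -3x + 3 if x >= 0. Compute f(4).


4 satisfies x >= 0
f(4) = -9

-9


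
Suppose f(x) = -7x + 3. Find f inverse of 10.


Solve -7x + 3 = 10
x = (10 - 3) / (-7) = -1

-1


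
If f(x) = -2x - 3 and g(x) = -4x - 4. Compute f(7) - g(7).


f(7) = -17
g(7) = -32
Difference = 15

15


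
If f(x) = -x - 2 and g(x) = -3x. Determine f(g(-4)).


-14


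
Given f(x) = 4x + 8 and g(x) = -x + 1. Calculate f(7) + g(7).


f(7) = 36
g(7) = -6
Sum = 30

30


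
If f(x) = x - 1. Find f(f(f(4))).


1


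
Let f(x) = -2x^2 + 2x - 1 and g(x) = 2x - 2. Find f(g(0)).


g(0) = -2
f(-2) = (-2)*(-2)^2 + 2*(-2) - 1 = -13

-13


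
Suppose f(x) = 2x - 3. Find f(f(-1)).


f(-1) = -5
f(-5) = -13

-13


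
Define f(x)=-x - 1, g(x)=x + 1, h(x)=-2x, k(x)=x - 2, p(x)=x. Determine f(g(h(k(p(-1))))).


-8


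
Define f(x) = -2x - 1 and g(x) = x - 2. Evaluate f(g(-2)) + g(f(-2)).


f(g(-2)) = 7
g(f(-2)) = 1
Sum = 8

8


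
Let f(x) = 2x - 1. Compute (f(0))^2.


f(0) = -1
(-1)^2 = 1

1


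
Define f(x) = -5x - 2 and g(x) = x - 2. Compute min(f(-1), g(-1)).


f(-1) = 3
g(-1) = -3
min = -3

-3


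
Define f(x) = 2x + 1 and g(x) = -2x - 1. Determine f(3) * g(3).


-49


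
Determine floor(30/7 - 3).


1


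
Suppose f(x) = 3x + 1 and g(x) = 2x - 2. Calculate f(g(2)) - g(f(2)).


f(g(2)) = 7
g(f(2)) = 12
Difference = -5

-5


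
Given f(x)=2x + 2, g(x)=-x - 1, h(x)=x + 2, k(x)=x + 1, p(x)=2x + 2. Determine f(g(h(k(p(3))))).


p(3) = 8
k(8) = 9
h(9) = 11
g(11) = -12
f(-12) = -22

-22


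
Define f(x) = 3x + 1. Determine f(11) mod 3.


f(11) = 34
34 mod 3 = 1

1


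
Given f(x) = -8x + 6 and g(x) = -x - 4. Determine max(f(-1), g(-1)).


f(-1) = 14
g(-1) = -3
max = 14

14


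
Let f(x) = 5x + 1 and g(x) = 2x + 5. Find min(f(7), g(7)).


f(7) = 36
g(7) = 19
min = 19

19


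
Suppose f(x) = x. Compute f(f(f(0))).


f(0) = 0
f(0) = 0
f(0) = 0

0


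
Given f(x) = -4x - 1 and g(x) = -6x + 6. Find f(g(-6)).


g(-6) = 42
f(42) = -169

-169


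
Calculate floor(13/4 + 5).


13/4 = 3.25
3.25 + 5 = 8.25
floor(8.25) = 8

8


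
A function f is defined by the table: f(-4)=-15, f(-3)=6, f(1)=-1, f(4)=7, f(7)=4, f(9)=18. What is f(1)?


Reading from the table at x = 1

-1


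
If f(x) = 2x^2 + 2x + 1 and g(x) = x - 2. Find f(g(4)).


g(4) = 2
f(2) = 2*(2)^2 + 2*(2) + 1 = 13

13


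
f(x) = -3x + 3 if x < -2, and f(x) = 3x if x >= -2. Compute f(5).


5 satisfies x >= -2
f(5) = 15

15


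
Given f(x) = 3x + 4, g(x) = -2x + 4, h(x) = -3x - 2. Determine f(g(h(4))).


h(4) = -14
g(-14) = 32
f(32) = 100

100


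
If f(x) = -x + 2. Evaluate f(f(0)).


f(0) = 2
f(2) = 0

0


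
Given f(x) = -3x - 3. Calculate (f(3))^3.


f(3) = -12
(-12)^3 = -1728

-1728


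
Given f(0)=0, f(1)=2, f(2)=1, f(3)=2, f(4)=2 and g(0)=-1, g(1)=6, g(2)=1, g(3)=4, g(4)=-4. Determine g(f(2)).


f(2) = 1
g(1) = 6

6


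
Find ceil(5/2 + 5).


5/2 = 2.5
2.5 + 5 = 7.5
ceil(7.5) = 8

8


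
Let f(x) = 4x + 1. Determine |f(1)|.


f(1) = 5
|5| = 5

5


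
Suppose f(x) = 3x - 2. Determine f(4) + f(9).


35


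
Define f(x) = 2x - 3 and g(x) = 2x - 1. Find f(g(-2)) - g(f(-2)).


f(g(-2)) = -13
g(f(-2)) = -15
Difference = 2

2


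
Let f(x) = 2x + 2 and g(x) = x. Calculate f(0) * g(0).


f(0) = 2
g(0) = 0
Product = 0

0


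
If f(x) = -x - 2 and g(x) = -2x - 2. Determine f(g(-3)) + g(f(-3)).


f(g(-3)) = -6
g(f(-3)) = -4
Sum = -10

-10


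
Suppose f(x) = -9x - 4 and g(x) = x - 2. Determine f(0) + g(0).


f(0) = -4
g(0) = -2
Sum = -6

-6


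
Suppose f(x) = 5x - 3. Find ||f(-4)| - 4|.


f(-4) = -23
|-23| = 23
|23 - 4| = 19

19


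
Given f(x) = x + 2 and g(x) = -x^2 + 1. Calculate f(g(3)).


g(3) = -8
f(-8) = -6

-6


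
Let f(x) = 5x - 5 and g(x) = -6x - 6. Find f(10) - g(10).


f(10) = 45
g(10) = -66
Difference = 111

111


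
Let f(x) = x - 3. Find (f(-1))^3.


f(-1) = -4
(-4)^3 = -64

-64


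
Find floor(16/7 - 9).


16/7 = 2.2857
2.2857 - 9 = -6.7143
floor(-6.7143) = -7

-7


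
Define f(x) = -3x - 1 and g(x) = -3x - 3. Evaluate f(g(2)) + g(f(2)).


f(g(2)) = 26
g(f(2)) = 18
Sum = 44

44


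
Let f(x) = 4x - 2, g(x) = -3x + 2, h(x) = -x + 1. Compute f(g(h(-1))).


-18


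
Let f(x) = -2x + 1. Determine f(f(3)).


11


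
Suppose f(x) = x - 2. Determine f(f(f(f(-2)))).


f(-2) = -4
f(-4) = -6
f(-6) = -8
f(-8) = -10

-10


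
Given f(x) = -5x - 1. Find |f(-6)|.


f(-6) = 29
|29| = 29

29


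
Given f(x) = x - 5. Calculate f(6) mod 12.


f(6) = 1
1 mod 12 = 1

1


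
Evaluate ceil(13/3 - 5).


13/3 = 4.3333
4.3333 - 5 = -0.6667
ceil(-0.6667) = 0

0


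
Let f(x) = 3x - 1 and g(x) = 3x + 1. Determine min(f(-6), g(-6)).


-19


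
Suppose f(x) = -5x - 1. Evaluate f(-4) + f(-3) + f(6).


2


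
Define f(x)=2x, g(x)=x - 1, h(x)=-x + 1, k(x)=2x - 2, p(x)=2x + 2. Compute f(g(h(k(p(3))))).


-28


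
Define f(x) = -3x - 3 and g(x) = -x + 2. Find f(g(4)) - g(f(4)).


f(g(4)) = 3
g(f(4)) = 17
Difference = -14

-14


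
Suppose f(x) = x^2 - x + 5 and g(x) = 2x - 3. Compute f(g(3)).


g(3) = 3
f(3) = 1*(3)^2 - 1*(3) + 5 = 11

11


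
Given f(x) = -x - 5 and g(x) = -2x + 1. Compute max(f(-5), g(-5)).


f(-5) = 0
g(-5) = 11
max = 11

11


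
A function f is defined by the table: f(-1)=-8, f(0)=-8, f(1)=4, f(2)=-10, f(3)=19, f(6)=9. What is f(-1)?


Reading from the table at x = -1

-8


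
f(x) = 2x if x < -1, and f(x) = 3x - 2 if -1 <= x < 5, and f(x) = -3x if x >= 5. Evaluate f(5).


5 satisfies x >= 5
f(5) = -15

-15


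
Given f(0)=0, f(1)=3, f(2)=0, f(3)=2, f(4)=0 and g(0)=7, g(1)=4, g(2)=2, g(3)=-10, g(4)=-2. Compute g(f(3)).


f(3) = 2
g(2) = 2

2


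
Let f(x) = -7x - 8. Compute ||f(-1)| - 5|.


f(-1) = -1
|-1| = 1
|1 - 5| = 4

4


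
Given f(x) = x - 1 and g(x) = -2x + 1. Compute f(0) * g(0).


f(0) = -1
g(0) = 1
Product = -1

-1


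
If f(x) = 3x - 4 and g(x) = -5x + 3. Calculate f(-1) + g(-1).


f(-1) = -7
g(-1) = 8
Sum = 1

1


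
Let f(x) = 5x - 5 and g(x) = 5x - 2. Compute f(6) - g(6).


f(6) = 25
g(6) = 28
Difference = -3

-3


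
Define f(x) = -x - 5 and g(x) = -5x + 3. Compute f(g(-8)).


g(-8) = 43
f(43) = -48

-48


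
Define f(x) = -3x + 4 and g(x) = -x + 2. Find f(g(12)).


g(12) = -10
f(-10) = 34

34


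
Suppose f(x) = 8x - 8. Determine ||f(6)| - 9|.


f(6) = 40
|40| = 40
|40 - 9| = 31

31


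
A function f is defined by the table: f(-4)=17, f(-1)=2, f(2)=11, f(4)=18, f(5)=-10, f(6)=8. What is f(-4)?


17


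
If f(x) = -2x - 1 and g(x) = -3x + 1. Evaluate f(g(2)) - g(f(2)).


f(g(2)) = 9
g(f(2)) = 16
Difference = -7

-7


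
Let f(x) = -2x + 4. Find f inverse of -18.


Solve -2x + 4 = -18
x = (-18 - 4) / (-2) = 11

11


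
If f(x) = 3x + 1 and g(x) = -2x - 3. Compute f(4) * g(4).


f(4) = 13
g(4) = -11
Product = -143

-143


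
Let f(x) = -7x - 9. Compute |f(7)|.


f(7) = -58
|-58| = 58

58


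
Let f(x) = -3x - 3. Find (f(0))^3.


f(0) = -3
(-3)^3 = -27

-27


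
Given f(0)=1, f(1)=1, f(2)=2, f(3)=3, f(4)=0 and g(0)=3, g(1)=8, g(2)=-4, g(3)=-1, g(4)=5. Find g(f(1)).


f(1) = 1
g(1) = 8

8


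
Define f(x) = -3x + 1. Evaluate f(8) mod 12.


f(8) = -23
-23 mod 12 = 1

1


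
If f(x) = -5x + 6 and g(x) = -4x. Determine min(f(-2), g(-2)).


f(-2) = 16
g(-2) = 8
min = 8

8


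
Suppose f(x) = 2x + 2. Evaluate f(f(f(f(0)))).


f(0) = 2
f(2) = 6
f(6) = 14
f(14) = 30

30


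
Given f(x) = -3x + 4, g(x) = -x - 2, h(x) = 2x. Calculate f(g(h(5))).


h(5) = 10
g(10) = -12
f(-12) = 40

40


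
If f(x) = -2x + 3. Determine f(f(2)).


f(2) = -1
f(-1) = 5

5


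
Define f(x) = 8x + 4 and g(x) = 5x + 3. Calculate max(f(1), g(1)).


12


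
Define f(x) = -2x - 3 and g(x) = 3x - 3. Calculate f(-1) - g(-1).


f(-1) = -1
g(-1) = -6
Difference = 5

5


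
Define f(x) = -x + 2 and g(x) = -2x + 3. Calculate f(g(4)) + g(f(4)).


14


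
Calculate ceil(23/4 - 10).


23/4 = 5.75
5.75 - 10 = -4.25
ceil(-4.25) = -4

-4


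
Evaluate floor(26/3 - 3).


26/3 = 8.6667
8.6667 - 3 = 5.6667
floor(5.6667) = 5

5


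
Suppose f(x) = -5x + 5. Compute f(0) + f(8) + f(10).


-75


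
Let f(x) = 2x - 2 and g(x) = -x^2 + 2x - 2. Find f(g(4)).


-22


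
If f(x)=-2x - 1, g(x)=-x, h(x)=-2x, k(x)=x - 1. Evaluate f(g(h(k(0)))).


k(0) = -1
h(-1) = 2
g(2) = -2
f(-2) = 3

3


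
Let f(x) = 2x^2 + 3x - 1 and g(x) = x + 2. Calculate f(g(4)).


g(4) = 6
f(6) = 2*(6)^2 + 3*(6) - 1 = 89

89


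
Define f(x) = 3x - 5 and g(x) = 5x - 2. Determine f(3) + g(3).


f(3) = 4
g(3) = 13
Sum = 17

17


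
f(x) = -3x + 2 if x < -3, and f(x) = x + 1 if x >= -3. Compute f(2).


2 satisfies x >= -3
f(2) = 3

3


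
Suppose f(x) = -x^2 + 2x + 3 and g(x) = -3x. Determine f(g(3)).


-96


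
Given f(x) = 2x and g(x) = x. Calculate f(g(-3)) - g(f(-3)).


f(g(-3)) = -6
g(f(-3)) = -6
Difference = 0

0


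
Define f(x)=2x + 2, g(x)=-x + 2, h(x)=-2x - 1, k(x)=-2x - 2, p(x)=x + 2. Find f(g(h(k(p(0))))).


-16


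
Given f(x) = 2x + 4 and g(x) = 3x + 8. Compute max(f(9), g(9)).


f(9) = 22
g(9) = 35
max = 35

35


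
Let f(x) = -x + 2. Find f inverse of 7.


Solve -x + 2 = 7
x = (7 - 2) / (-1) = -5

-5


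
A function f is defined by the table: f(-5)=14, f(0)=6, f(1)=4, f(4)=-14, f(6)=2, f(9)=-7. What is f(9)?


Reading from the table at x = 9

-7


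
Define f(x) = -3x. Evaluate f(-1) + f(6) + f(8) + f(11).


f(-1) = 3
f(6) = -18
f(8) = -24
f(11) = -33
Sum = -72

-72


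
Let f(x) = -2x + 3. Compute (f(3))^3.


f(3) = -3
(-3)^3 = -27

-27


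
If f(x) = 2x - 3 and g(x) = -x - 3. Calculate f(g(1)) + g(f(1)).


-13


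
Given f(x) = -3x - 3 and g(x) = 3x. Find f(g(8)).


g(8) = 24
f(24) = -75

-75


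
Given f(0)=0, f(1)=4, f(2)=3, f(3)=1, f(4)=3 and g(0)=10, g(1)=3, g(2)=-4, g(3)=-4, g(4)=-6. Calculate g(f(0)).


f(0) = 0
g(0) = 10

10


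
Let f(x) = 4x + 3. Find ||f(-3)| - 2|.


f(-3) = -9
|-9| = 9
|9 - 2| = 7

7


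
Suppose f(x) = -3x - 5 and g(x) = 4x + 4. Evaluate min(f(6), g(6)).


f(6) = -23
g(6) = 28
min = -23

-23


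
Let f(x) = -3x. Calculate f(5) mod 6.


f(5) = -15
-15 mod 6 = 3

3


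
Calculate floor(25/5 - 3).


25/5 = 5
5 - 3 = 2
floor(2) = 2

2


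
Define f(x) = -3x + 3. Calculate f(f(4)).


30


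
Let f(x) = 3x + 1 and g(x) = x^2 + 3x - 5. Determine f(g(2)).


16


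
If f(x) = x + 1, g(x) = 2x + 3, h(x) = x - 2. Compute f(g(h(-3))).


h(-3) = -5
g(-5) = -7
f(-7) = -6

-6


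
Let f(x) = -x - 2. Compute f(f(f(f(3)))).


3


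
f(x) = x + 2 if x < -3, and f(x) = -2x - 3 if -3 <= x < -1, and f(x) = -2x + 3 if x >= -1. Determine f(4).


4 satisfies x >= -1
f(4) = -5

-5


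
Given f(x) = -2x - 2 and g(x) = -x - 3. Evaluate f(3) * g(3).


48


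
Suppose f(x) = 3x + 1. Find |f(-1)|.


f(-1) = -2
|-2| = 2

2


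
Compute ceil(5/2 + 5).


5/2 = 2.5
2.5 + 5 = 7.5
ceil(7.5) = 8

8


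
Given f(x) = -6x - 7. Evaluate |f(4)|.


f(4) = -31
|-31| = 31

31


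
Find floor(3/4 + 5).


3/4 = 0.75
0.75 + 5 = 5.75
floor(5.75) = 5

5


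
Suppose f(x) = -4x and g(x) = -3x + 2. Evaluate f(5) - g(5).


f(5) = -20
g(5) = -13
Difference = -7

-7


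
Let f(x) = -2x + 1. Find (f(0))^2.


f(0) = 1
(1)^2 = 1

1


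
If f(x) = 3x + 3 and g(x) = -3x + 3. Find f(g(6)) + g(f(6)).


f(g(6)) = -42
g(f(6)) = -60
Sum = -102

-102


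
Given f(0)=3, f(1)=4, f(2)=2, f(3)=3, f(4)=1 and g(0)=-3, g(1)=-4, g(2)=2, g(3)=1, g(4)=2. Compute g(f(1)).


f(1) = 4
g(4) = 2

2


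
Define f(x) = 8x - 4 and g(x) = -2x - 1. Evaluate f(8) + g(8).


43


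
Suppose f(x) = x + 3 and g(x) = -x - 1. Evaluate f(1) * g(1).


f(1) = 4
g(1) = -2
Product = -8

-8


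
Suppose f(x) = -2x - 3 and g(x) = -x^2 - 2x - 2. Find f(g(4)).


g(4) = -26
f(-26) = 49

49


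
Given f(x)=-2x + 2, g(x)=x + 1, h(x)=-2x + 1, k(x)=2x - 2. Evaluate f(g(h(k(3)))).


k(3) = 4
h(4) = -7
g(-7) = -6
f(-6) = 14

14


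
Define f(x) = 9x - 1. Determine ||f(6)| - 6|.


f(6) = 53
|53| = 53
|53 - 6| = 47

47


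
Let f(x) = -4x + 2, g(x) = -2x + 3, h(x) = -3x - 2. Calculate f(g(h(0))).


-26


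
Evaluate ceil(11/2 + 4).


11/2 = 5.5
5.5 + 4 = 9.5
ceil(9.5) = 10

10


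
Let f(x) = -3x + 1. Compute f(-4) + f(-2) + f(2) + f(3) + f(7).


f(-4) = 13
f(-2) = 7
f(2) = -5
f(3) = -8
f(7) = -20
Sum = -13

-13


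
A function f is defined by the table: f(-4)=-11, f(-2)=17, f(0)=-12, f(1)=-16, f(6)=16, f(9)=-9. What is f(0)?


Reading from the table at x = 0

-12


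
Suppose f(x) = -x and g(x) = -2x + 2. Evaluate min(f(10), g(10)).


f(10) = -10
g(10) = -18
min = -18

-18


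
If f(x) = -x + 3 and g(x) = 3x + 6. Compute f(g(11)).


g(11) = 39
f(39) = -36

-36


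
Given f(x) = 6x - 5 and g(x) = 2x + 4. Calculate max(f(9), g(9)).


49


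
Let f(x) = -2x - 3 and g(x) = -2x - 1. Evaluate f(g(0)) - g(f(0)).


f(g(0)) = -1
g(f(0)) = 5
Difference = -6

-6


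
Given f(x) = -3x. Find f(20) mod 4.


f(20) = -60
-60 mod 4 = 0

0


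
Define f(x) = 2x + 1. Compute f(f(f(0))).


7


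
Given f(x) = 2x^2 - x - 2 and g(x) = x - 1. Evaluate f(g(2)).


g(2) = 1
f(1) = 2*(1)^2 - 1*(1) - 2 = -1

-1


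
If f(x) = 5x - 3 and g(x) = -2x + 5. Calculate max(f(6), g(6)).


f(6) = 27
g(6) = -7
max = 27

27


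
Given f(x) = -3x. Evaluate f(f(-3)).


f(-3) = 9
f(9) = -27

-27


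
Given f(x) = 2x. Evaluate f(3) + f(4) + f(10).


f(3) = 6
f(4) = 8
f(10) = 20
Sum = 34

34


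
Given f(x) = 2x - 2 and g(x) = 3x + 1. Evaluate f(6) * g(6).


f(6) = 10
g(6) = 19
Product = 190

190


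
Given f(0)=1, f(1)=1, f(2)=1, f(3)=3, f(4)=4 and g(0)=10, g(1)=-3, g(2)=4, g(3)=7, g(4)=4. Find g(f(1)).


f(1) = 1
g(1) = -3

-3


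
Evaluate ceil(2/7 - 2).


2/7 = 0.2857
0.2857 - 2 = -1.7143
ceil(-1.7143) = -1

-1


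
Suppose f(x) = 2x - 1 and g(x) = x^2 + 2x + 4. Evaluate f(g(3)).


37


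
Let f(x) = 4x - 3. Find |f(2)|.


f(2) = 5
|5| = 5

5


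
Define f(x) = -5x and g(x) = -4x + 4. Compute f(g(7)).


g(7) = -24
f(-24) = 120

120


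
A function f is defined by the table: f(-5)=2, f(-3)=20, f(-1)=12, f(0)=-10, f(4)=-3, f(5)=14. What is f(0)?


-10


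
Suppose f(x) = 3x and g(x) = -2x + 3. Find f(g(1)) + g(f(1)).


f(g(1)) = 3
g(f(1)) = -3
Sum = 0

0


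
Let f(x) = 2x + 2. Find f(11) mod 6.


f(11) = 24
24 mod 6 = 0

0


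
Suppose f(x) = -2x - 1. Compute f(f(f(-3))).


f(-3) = 5
f(5) = -11
f(-11) = 21

21


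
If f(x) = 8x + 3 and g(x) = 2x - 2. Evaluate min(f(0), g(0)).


f(0) = 3
g(0) = -2
min = -2

-2


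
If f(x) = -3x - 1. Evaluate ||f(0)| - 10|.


9


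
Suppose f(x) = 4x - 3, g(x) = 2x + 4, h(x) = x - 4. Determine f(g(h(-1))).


-27


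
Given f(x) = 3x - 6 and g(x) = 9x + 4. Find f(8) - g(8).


f(8) = 18
g(8) = 76
Difference = -58

-58


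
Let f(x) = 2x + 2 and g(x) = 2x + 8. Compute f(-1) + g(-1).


f(-1) = 0
g(-1) = 6
Sum = 6

6


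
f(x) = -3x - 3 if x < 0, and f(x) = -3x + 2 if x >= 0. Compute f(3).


-7


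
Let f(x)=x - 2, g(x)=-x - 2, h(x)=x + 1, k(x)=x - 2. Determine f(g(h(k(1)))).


k(1) = -1
h(-1) = 0
g(0) = -2
f(-2) = -4

-4


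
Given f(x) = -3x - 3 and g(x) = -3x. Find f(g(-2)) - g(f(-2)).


f(g(-2)) = -21
g(f(-2)) = -9
Difference = -12

-12


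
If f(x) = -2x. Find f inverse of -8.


Solve -2x = -8
x = (-8) / (-2) = 4

4


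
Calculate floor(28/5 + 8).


13


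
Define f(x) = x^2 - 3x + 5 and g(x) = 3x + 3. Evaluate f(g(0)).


g(0) = 3
f(3) = 1*(3)^2 - 3*(3) + 5 = 5

5


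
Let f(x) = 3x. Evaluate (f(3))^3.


729


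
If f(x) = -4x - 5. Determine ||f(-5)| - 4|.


f(-5) = 15
|15| = 15
|15 - 4| = 11

11


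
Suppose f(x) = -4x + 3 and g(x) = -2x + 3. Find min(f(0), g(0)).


3


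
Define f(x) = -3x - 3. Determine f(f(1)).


15


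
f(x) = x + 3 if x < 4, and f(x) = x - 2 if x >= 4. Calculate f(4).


4 satisfies x >= 4
f(4) = 2

2


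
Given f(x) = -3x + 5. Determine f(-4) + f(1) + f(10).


f(-4) = 17
f(1) = 2
f(10) = -25
Sum = -6

-6


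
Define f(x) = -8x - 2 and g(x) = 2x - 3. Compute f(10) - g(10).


-99


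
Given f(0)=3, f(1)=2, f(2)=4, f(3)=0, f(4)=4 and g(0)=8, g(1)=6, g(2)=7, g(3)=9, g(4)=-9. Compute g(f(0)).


f(0) = 3
g(3) = 9

9


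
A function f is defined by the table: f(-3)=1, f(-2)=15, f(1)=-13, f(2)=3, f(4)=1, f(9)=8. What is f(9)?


Reading from the table at x = 9

8


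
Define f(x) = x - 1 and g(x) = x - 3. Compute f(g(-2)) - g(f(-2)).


f(g(-2)) = -6
g(f(-2)) = -6
Difference = 0

0


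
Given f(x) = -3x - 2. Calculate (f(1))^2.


f(1) = -5
(-5)^2 = 25

25


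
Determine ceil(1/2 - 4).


1/2 = 0.5
0.5 - 4 = -3.5
ceil(-3.5) = -3

-3


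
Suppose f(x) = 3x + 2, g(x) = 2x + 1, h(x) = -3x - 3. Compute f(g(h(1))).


h(1) = -6
g(-6) = -11
f(-11) = -31

-31


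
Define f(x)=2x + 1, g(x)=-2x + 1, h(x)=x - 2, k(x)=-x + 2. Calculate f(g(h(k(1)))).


k(1) = 1
h(1) = -1
g(-1) = 3
f(3) = 7

7


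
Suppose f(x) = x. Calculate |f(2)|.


f(2) = 2
|2| = 2

2


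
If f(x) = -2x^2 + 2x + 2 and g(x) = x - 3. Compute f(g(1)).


-10


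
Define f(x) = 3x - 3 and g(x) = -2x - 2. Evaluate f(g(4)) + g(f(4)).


f(g(4)) = -33
g(f(4)) = -20
Sum = -53

-53


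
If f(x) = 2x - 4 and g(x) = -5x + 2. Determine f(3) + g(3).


f(3) = 2
g(3) = -13
Sum = -11

-11


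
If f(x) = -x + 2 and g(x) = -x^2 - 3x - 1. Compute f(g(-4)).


g(-4) = -5
f(-5) = 7

7


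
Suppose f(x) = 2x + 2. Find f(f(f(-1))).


f(-1) = 0
f(0) = 2
f(2) = 6

6


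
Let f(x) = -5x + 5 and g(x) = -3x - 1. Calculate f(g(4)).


g(4) = -13
f(-13) = 70

70


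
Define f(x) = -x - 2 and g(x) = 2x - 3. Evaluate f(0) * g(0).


f(0) = -2
g(0) = -3
Product = 6

6


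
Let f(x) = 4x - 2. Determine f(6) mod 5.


f(6) = 22
22 mod 5 = 2

2


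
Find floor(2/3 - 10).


2/3 = 0.6667
0.6667 - 10 = -9.3333
floor(-9.3333) = -10

-10


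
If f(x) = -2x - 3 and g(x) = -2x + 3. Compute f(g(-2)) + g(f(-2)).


f(g(-2)) = -17
g(f(-2)) = 1
Sum = -16

-16


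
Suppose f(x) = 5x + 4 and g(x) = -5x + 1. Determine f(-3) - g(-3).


f(-3) = -11
g(-3) = 16
Difference = -27

-27


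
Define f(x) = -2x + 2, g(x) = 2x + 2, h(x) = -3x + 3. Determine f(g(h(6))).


h(6) = -15
g(-15) = -28
f(-28) = 58

58


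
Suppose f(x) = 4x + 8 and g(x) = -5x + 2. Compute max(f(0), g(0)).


f(0) = 8
g(0) = 2
max = 8

8


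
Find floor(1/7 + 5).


1/7 = 0.1429
0.1429 + 5 = 5.1429
floor(5.1429) = 5

5


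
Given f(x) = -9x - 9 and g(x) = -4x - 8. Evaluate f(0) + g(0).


f(0) = -9
g(0) = -8
Sum = -17

-17


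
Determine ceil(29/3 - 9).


29/3 = 9.6667
9.6667 - 9 = 0.6667
ceil(0.6667) = 1

1


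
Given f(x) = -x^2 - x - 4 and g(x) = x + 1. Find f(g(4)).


-34


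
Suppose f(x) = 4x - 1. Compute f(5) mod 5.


f(5) = 19
19 mod 5 = 4

4


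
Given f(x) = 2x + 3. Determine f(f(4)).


f(4) = 11
f(11) = 25

25


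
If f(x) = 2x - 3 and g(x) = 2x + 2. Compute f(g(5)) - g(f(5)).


5


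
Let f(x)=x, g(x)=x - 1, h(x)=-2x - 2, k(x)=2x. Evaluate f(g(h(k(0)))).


k(0) = 0
h(0) = -2
g(-2) = -3
f(-3) = -3

-3


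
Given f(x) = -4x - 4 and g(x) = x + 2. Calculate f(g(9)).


-48


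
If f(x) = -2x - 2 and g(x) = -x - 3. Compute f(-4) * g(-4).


6


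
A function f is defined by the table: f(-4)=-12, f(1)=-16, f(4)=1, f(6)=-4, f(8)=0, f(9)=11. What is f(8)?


Reading from the table at x = 8

0


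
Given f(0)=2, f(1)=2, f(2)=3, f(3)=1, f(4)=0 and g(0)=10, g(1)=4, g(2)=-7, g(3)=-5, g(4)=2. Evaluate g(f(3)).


f(3) = 1
g(1) = 4

4


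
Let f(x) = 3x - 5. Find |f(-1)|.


f(-1) = -8
|-8| = 8

8


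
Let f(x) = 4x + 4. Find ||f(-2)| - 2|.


f(-2) = -4
|-4| = 4
|4 - 2| = 2

2


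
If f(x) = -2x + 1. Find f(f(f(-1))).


f(-1) = 3
f(3) = -5
f(-5) = 11

11


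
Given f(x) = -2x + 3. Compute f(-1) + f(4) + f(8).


f(-1) = 5
f(4) = -5
f(8) = -13
Sum = -13

-13


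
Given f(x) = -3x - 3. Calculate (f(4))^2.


f(4) = -15
(-15)^2 = 225

225


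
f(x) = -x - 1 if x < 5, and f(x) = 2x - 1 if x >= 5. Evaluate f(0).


0 satisfies x < 5
f(0) = -1

-1


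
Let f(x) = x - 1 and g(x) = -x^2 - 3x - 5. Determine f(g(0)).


g(0) = -5
f(-5) = -6

-6


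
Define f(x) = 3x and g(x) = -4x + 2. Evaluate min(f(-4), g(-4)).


f(-4) = -12
g(-4) = 18
min = -12

-12


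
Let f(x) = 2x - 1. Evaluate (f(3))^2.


f(3) = 5
(5)^2 = 25

25


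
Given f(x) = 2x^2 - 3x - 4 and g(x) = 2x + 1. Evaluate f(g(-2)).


23


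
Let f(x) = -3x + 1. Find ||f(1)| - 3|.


f(1) = -2
|-2| = 2
|2 - 3| = 1

1


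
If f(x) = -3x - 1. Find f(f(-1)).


-7
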